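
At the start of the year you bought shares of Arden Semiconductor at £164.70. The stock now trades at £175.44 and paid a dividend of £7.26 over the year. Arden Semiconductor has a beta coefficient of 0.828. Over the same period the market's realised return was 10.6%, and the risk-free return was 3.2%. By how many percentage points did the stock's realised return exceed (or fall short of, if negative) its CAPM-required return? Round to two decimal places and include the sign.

Realised HPR = (P1 + D1 − P0) / P0 = (175.44 + 7.26 − 164.70) / 164.70 = 18.00 / 164.70 = 10.9290%
MRP = 10.6% − 3.2% = 7.40%
CAPM required = R_f + β·MRP = 3.2% + 0.828 × 7.4% = 9.3272%
α = realised − required = 10.9290% − 9.3272% = +1.60%

+1.60%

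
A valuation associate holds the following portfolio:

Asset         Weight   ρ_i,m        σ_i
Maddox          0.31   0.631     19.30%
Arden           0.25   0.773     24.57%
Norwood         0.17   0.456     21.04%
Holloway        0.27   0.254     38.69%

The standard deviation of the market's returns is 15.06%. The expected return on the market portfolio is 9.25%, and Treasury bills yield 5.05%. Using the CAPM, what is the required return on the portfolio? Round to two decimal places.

8.62%

β_Maddox = 0.631 × 19.30% / 15.06% = 0.8087
β_Arden = 0.773 × 24.57% / 15.06% = 1.2611
β_Norwood = 0.456 × 21.04% / 15.06% = 0.6371
β_Holloway = 0.254 × 38.69% / 15.06% = 0.6525
β_P = Σ w_i β_i = 0.31×0.8087 + 0.25×1.2611 + 0.17×0.6371 + 0.27×0.6525 = 0.8505
MRP = 9.25% − 5.05% = 4.20%
E(R_P) = R_f + β_P × MRP = 5.05% + 0.8505 × 4.20% = 8.62%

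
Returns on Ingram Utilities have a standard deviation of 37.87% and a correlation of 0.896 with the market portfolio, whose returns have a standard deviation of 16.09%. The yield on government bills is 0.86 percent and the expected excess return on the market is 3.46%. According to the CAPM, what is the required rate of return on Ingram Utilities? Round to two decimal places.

β = ρ × σ_i / σ_m = 0.896 × 37.87% / 16.09% = 2.1089
E(R) = 0.86% + 2.1089 × 3.46% = 8.16%

8.16%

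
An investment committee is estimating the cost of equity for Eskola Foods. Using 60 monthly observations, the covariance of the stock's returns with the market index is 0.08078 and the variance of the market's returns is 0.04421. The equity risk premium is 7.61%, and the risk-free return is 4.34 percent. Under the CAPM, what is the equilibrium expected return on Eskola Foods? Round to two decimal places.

β = Cov(R_i, R_m) / Var(R_m) = 0.08078 / 0.04421 = 1.8272
E(R) = R_f + β × MRP = 4.34% + 1.8272 × 7.61% = 18.24%

18.24%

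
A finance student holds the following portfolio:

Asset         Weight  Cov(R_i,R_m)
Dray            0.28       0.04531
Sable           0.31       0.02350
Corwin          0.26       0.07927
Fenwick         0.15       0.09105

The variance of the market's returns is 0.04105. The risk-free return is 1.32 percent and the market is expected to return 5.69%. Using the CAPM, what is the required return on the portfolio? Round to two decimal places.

7.09%

β_Dray = 0.04531 / 0.04105 = 1.1038
β_Sable = 0.02350 / 0.04105 = 0.5725
β_Corwin = 0.07927 / 0.04105 = 1.9311
β_Fenwick = 0.09105 / 0.04105 = 2.2180
β_P = Σ w_i β_i = 0.28×1.1038 + 0.31×0.5725 + 0.26×1.9311 + 0.15×2.2180 = 1.3213
MRP = 5.69% − 1.32% = 4.37%
E(R_P) = R_f + β_P × MRP = 1.32% + 1.3213 × 4.37% = 7.09%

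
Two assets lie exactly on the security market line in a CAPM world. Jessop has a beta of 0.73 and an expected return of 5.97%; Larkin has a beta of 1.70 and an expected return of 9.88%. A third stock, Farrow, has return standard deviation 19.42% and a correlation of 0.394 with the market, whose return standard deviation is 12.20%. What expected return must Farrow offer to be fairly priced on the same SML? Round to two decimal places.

5.56%

MRP = (9.88% − 5.97%) / (1.70 − 0.73) = 4.0309%
R_f = 5.97% − 0.73 × 4.0309% = 3.0274%
β_Farrow = ρ·σ_i/σ_m = 0.394 × 19.42 / 12.20 = 0.6272
E(R_Farrow) = R_f + β × MRP = 3.0274% + 0.6272 × 4.0309% = 5.56%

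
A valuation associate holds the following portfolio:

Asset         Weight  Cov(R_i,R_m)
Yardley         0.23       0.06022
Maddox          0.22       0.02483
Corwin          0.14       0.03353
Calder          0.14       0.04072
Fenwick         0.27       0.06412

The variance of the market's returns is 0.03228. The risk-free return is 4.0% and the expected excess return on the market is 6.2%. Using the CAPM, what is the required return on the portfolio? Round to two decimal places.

13.03%

β_Yardley = 0.06022 / 0.03228 = 1.8656
β_Maddox = 0.02483 / 0.03228 = 0.7692
β_Corwin = 0.03353 / 0.03228 = 1.0387
β_Calder = 0.04072 / 0.03228 = 1.2615
β_Fenwick = 0.06412 / 0.03228 = 1.9864
β_P = Σ w_i β_i = 0.23×1.8656 + 0.22×0.7692 + 0.14×1.0387 + 0.14×1.2615 + 0.27×1.9864 = 1.4567
E(R_P) = R_f + β_P × MRP = 4.0% + 1.4567 × 6.2% = 13.03%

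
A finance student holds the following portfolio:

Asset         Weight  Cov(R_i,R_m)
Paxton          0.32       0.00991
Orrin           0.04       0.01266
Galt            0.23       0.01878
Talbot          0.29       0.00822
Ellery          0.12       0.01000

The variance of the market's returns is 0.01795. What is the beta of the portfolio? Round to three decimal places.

0.645

β_Paxton = 0.00991 / 0.01795 = 0.5521
β_Orrin = 0.01266 / 0.01795 = 0.7053
β_Galt = 0.01878 / 0.01795 = 1.0462
β_Talbot = 0.00822 / 0.01795 = 0.4579
β_Ellery = 0.01000 / 0.01795 = 0.5571
β_P = Σ w_i β_i = 0.32×0.5521 + 0.04×0.7053 + 0.23×1.0462 + 0.29×0.4579 + 0.12×0.5571 = 0.6452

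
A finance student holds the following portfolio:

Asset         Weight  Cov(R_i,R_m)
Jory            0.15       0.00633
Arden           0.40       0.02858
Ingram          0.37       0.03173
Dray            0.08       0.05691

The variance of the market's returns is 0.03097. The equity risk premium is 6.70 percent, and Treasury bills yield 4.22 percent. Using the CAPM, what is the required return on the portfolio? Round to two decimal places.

10.42%

β_Jory = 0.00633 / 0.03097 = 0.2044
β_Arden = 0.02858 / 0.03097 = 0.9228
β_Ingram = 0.03173 / 0.03097 = 1.0245
β_Dray = 0.05691 / 0.03097 = 1.8376
β_P = Σ w_i β_i = 0.15×0.2044 + 0.40×0.9228 + 0.37×1.0245 + 0.08×1.8376 = 0.9259
E(R_P) = R_f + β_P × MRP = 4.22% + 0.9259 × 6.70% = 10.42%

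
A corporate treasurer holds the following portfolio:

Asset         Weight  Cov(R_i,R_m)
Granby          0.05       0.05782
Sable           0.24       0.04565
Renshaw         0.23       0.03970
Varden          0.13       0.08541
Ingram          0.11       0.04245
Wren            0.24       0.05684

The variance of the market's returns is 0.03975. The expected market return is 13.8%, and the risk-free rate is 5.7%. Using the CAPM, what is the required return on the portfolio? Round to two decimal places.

β_Granby = 0.05782 / 0.03975 = 1.4546
β_Sable = 0.04565 / 0.03975 = 1.1484
β_Renshaw = 0.03970 / 0.03975 = 0.9987
β_Varden = 0.08541 / 0.03975 = 2.1487
β_Ingram = 0.04245 / 0.03975 = 1.0679
β_Wren = 0.05684 / 0.03975 = 1.4299
β_P = Σ w_i β_i = 0.05×1.4546 + 0.24×1.1484 + 0.23×0.9987 + 0.13×2.1487 + 0.11×1.0679 + 0.24×1.4299 = 1.3180
MRP = 13.8% − 5.7% = 8.10%
E(R_P) = R_f + β_P × MRP = 5.7% + 1.3180 × 8.1% = 16.38%

16.38%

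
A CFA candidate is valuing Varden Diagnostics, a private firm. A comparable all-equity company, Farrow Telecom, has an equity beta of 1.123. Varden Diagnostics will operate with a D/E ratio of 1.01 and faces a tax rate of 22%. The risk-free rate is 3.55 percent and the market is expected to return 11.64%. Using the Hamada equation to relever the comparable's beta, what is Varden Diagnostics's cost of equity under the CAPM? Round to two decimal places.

β_L = β_U × [1 + (1 − t)(D/E)] = 1.123 × [1 + (1 − 0.22) × 1.01]
    = 1.123 × [1 + 0.78 × 1.01] = 1.123 × 1.7878 = 2.0077
MRP = 11.64% − 3.55% = 8.09%
E(R) = R_f + β_L × MRP = 3.55% + 2.0077 × 8.09% = 19.79%

19.79%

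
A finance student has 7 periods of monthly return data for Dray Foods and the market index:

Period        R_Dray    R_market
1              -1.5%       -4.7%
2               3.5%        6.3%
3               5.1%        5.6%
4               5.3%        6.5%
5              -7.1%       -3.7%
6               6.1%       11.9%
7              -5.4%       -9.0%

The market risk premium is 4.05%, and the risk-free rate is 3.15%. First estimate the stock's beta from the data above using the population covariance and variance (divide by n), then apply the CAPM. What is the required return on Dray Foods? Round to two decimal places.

5.81%

Mean R_i = (-1.5 + 3.5 + 5.1 + 5.3 − 7.1 + 6.1 − 5.4) / 7 = 0.8571%
Mean R_m = (-4.7 + 6.3 + 5.6 + 6.5 − 3.7 + 11.9 − 9.0) / 7 = 1.8429%
Σ(R_i − R̄_i)(R_m − R̄_m) = 228.5129  ⇒  Cov = 228.5129 / 7 = 32.6447
Σ(R_m − R̄_m)² = 347.9171  ⇒  Var(R_m) = 347.9171 / 7 = 49.7024
β = Cov / Var(R_m) = 32.6447 / 49.7024 = 0.6568
E(R) = R_f + β × MRP = 3.15% + 0.6568 × 4.05% = 5.81%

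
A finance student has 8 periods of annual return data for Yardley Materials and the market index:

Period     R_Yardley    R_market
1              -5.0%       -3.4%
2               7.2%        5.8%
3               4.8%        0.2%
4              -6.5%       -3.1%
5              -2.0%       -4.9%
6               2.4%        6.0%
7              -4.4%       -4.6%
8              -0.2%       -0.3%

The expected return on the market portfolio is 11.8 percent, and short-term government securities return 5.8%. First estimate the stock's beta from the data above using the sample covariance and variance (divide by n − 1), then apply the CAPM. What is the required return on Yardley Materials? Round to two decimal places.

11.29%

Mean R_i = (-5.0 + 7.2 + 4.8 − 6.5 − 2.0 + 2.4 − 4.4 − 0.2) / 8 = -0.4625%
Mean R_m = (-3.4 + 5.8 + 0.2 − 3.1 − 4.9 + 6.0 − 4.6 − 0.3) / 8 = -0.5375%
Σ(R_i − R̄_i)(R_m − R̄_m) = 122.3813  ⇒  Cov = 122.3813 / 7 = 17.4830
Σ(R_m − R̄_m)² = 133.7988  ⇒  Var(R_m) = 133.7988 / 7 = 19.1141
β = Cov / Var(R_m) = 17.4830 / 19.1141 = 0.9147
MRP = 11.8% − 5.8% = 6.00%
E(R) = R_f + β × MRP = 5.8% + 0.9147 × 6.0% = 11.29%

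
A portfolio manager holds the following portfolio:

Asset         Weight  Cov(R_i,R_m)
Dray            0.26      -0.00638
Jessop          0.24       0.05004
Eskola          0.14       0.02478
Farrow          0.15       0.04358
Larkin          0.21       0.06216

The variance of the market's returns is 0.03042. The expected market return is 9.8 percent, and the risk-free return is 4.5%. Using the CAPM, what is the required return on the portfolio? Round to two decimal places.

β_Dray = -0.00638 / 0.03042 = -0.2097
β_Jessop = 0.05004 / 0.03042 = 1.6450
β_Eskola = 0.02478 / 0.03042 = 0.8146
β_Farrow = 0.04358 / 0.03042 = 1.4326
β_Larkin = 0.06216 / 0.03042 = 2.0434
β_P = Σ w_i β_i = 0.26×-0.2097 + 0.24×1.6450 + 0.14×0.8146 + 0.15×1.4326 + 0.21×2.0434 = 1.0983
MRP = 9.8% − 4.5% = 5.30%
E(R_P) = R_f + β_P × MRP = 4.5% + 1.0983 × 5.3% = 10.32%

10.32%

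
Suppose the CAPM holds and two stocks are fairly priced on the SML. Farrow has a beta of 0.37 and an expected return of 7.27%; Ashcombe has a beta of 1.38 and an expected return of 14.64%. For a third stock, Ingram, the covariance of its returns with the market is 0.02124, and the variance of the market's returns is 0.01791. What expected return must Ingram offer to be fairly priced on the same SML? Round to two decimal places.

13.22%

MRP = (14.64% − 7.27%) / (1.38 − 0.37) = 7.2970%
R_f = 7.27% − 0.37 × 7.2970% = 4.5701%
β_Ingram = Cov / Var(R_m) = 0.02124 / 0.01791 = 1.1859
E(R_Ingram) = R_f + β × MRP = 4.5701% + 1.1859 × 7.2970% = 13.22%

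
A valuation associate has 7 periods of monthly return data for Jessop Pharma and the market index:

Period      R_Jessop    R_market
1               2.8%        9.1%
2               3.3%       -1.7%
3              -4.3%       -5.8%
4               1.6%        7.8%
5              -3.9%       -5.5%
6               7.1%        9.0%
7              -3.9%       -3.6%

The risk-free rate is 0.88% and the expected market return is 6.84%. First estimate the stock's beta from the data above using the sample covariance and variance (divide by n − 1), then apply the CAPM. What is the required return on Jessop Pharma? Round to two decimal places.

4.00%

Mean R_i = (2.8 + 3.3 − 4.3 + 1.6 − 3.9 + 7.1 − 3.9) / 7 = 0.3857%
Mean R_m = (9.1 − 1.7 − 5.8 + 7.8 − 5.5 + 9.0 − 3.6) / 7 = 1.3286%
Σ(R_i − R̄_i)(R_m − R̄_m) = 153.0929  ⇒  Cov = 153.0929 / 6 = 25.5155
Σ(R_m − R̄_m)² = 292.0343  ⇒  Var(R_m) = 292.0343 / 6 = 48.6724
β = Cov / Var(R_m) = 25.5155 / 48.6724 = 0.5242
MRP = 6.84% − 0.88% = 5.96%
E(R) = R_f + β × MRP = 0.88% + 0.5242 × 5.96% = 4.00%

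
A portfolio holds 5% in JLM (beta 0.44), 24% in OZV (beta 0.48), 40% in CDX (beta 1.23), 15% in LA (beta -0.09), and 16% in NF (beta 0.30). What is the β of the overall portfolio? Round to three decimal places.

0.664

β_P = Σ w_i β_i = 0.05×0.44 + 0.24×0.48 + 0.40×1.23 + 0.15×-0.09 + 0.16×0.30 = 0.6637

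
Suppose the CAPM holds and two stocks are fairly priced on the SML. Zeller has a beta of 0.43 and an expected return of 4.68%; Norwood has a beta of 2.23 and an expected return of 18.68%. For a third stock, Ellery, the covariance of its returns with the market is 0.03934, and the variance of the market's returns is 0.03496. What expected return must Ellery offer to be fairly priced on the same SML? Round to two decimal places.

MRP = (18.68% − 4.68%) / (2.23 − 0.43) = 7.7778%
R_f = 4.68% − 0.43 × 7.7778% = 1.3355%
β_Ellery = Cov / Var(R_m) = 0.03934 / 0.03496 = 1.1253
E(R_Ellery) = R_f + β × MRP = 1.3355% + 1.1253 × 7.7778% = 10.09%

10.09%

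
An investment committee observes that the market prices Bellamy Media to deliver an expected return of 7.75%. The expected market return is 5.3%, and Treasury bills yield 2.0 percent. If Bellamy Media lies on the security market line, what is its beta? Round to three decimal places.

1.742

MRP = 5.3% − 2.0% = 3.30%
β = (E(R) − R_f) / MRP = (7.75% − 2.0%) / 3.3% = 5.75% / 3.3% = 1.742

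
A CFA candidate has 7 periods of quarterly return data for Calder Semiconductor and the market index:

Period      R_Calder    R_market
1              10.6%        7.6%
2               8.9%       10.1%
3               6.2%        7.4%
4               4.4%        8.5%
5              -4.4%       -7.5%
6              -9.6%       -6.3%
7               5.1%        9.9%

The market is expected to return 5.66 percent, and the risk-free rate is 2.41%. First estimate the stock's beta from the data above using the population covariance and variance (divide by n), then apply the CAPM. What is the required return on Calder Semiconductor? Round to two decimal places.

Mean R_i = (10.6 + 8.9 + 6.2 + 4.4 − 4.4 − 9.6 + 5.1) / 7 = 3.0286%
Mean R_m = (7.6 + 10.1 + 7.4 + 8.5 − 7.5 − 6.3 + 9.9) / 7 = 4.2429%
Σ(R_i − R̄_i)(R_m − R̄_m) = 307.7514  ⇒  Cov = 307.7514 / 7 = 43.9645
Σ(R_m − R̄_m)² = 354.7171  ⇒  Var(R_m) = 354.7171 / 7 = 50.6739
β = Cov / Var(R_m) = 43.9645 / 50.6739 = 0.8676
MRP = 5.66% − 2.41% = 3.25%
E(R) = R_f + β × MRP = 2.41% + 0.8676 × 3.25% = 5.23%

5.23%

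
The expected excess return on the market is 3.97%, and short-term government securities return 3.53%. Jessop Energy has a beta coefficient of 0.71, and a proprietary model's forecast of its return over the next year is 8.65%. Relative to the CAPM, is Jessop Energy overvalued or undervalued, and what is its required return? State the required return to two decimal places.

Required return = R_f + β·MRP = 3.53% + 0.71 × 3.97% = 6.35%
Forecast 8.65% > required 6.35% → the stock plots above the SML → undervalued.

Undervalued; required return 6.35%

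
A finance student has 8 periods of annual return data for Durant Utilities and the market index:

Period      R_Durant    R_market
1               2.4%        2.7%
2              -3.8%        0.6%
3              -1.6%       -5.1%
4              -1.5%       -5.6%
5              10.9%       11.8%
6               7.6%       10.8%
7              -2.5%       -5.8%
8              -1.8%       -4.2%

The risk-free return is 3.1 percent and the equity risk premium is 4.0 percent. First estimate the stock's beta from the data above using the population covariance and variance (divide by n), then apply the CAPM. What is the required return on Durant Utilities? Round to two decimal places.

Mean R_i = (2.4 − 3.8 − 1.6 − 1.5 + 10.9 + 7.6 − 2.5 − 1.8) / 8 = 1.2125%
Mean R_m = (2.7 + 0.6 − 5.1 − 5.6 + 11.8 + 10.8 − 5.8 − 4.2) / 8 = 0.6500%
Σ(R_i − R̄_i)(R_m − R̄_m) = 247.2150  ⇒  Cov = 247.2150 / 8 = 30.9019
Σ(R_m − R̄_m)² = 368.8000  ⇒  Var(R_m) = 368.8000 / 8 = 46.1000
β = Cov / Var(R_m) = 30.9019 / 46.1000 = 0.6703
E(R) = R_f + β × MRP = 3.1% + 0.6703 × 4.0% = 5.78%

5.78%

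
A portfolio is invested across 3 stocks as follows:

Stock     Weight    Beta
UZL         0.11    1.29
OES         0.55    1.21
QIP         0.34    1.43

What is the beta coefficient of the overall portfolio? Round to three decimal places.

1.294

β_P = Σ w_i β_i = 0.11×1.29 + 0.55×1.21 + 0.34×1.43 = 1.2936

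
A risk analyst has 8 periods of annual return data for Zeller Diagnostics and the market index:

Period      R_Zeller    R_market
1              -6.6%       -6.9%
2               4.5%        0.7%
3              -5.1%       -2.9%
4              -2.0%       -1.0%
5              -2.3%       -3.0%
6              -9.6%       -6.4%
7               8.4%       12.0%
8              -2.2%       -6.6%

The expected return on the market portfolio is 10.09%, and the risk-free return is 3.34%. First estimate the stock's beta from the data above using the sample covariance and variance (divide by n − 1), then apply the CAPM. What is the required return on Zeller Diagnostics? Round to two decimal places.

Mean R_i = (-6.6 + 4.5 − 5.1 − 2.0 − 2.3 − 9.6 + 8.4 − 2.2) / 8 = -1.8625%
Mean R_m = (-6.9 + 0.7 − 2.9 − 1.0 − 3.0 − 6.4 + 12.0 − 6.6) / 8 = -1.7625%
Σ(R_i − R̄_i)(R_m − R̄_m) = 222.8788  ⇒  Cov = 222.8788 / 7 = 31.8398
Σ(R_m − R̄_m)² = 270.1788  ⇒  Var(R_m) = 270.1788 / 7 = 38.5970
β = Cov / Var(R_m) = 31.8398 / 38.5970 = 0.8249
MRP = 10.09% − 3.34% = 6.75%
E(R) = R_f + β × MRP = 3.34% + 0.8249 × 6.75% = 8.91%

8.91%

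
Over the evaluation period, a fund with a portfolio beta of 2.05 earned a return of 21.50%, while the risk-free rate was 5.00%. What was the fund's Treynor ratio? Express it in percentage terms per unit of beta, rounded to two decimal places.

8.05%

Treynor = (R_P − R_f) / β_P = (21.50% − 5.00%) / 2.0500 = 16.50% / 2.0500 = 8.05%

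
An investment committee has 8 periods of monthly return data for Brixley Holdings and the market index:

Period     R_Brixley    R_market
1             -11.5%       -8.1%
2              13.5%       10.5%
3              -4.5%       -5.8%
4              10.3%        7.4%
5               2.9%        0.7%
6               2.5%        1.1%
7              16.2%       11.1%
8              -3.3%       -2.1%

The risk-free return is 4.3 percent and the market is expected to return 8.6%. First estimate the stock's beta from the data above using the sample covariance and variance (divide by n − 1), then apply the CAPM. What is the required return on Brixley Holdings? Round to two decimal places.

9.94%

Mean R_i = (-11.5 + 13.5 − 4.5 + 10.3 + 2.9 + 2.5 + 16.2 − 3.3) / 8 = 3.2625%
Mean R_m = (-8.1 + 10.5 − 5.8 + 7.4 + 0.7 + 1.1 + 11.1 − 2.1) / 8 = 1.8500%
Σ(R_i − R̄_i)(R_m − R̄_m) = 480.4650  ⇒  Cov = 480.4650 / 7 = 68.6379
Σ(R_m − R̄_m)² = 366.2000  ⇒  Var(R_m) = 366.2000 / 7 = 52.3143
β = Cov / Var(R_m) = 68.6379 / 52.3143 = 1.3120
MRP = 8.6% − 4.3% = 4.30%
E(R) = R_f + β × MRP = 4.3% + 1.3120 × 4.3% = 9.94%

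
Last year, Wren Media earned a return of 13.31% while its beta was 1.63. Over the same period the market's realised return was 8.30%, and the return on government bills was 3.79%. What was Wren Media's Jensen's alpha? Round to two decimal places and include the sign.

Market excess return = 8.30% − 3.79% = 4.51%
CAPM benchmark = R_f + β(R_m − R_f) = 3.79% + 1.63 × 4.51% = 11.1413%
α = actual − benchmark = 13.31% − 11.1413% = +2.17%

+2.17%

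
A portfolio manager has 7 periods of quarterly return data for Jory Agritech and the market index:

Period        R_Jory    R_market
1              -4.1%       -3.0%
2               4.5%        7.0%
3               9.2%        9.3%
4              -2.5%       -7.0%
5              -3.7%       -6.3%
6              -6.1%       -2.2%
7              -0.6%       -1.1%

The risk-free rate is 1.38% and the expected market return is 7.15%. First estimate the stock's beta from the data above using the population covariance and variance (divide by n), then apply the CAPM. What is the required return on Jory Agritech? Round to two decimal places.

Mean R_i = (-4.1 + 4.5 + 9.2 − 2.5 − 3.7 − 6.1 − 0.6) / 7 = -0.4714%
Mean R_m = (-3.0 + 7.0 + 9.3 − 7.0 − 6.3 − 2.2 − 1.1) / 7 = -0.4714%
Σ(R_i − R̄_i)(R_m − R̄_m) = 182.6943  ⇒  Cov = 182.6943 / 7 = 26.0992
Σ(R_m − R̄_m)² = 237.6743  ⇒  Var(R_m) = 237.6743 / 7 = 33.9535
β = Cov / Var(R_m) = 26.0992 / 33.9535 = 0.7687
MRP = 7.15% − 1.38% = 5.77%
E(R) = R_f + β × MRP = 1.38% + 0.7687 × 5.77% = 5.82%

5.82%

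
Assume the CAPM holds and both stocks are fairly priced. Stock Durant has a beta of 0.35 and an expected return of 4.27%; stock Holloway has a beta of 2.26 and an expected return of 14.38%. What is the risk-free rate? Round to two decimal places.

2.42%

Both satisfy E(R) = R_f + β·MRP, so the slope of the SML is
MRP = (14.38% − 4.27%) / (2.26 − 0.35) = 10.11% / 1.91 = 5.2932%
R_f = E(R_Durant) − β_Durant·MRP = 4.27% − 0.35 × 5.2932% = 2.4174%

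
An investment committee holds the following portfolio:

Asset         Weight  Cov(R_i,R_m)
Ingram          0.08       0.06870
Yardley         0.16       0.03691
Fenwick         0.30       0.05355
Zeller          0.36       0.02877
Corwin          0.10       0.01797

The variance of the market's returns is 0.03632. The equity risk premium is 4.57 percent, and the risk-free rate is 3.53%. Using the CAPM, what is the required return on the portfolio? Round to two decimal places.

8.52%

β_Ingram = 0.06870 / 0.03632 = 1.8915
β_Yardley = 0.03691 / 0.03632 = 1.0162
β_Fenwick = 0.05355 / 0.03632 = 1.4744
β_Zeller = 0.02877 / 0.03632 = 0.7921
β_Corwin = 0.01797 / 0.03632 = 0.4948
β_P = Σ w_i β_i = 0.08×1.8915 + 0.16×1.0162 + 0.30×1.4744 + 0.36×0.7921 + 0.10×0.4948 = 1.0909
E(R_P) = R_f + β_P × MRP = 3.53% + 1.0909 × 4.57% = 8.52%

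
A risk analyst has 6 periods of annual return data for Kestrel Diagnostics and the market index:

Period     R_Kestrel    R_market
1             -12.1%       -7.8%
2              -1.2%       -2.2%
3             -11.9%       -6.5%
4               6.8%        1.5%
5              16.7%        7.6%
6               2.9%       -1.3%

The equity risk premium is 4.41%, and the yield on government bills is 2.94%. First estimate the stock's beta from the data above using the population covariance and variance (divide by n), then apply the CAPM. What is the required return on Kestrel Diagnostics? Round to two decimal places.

11.63%

Mean R_i = (-12.1 − 1.2 − 11.9 + 6.8 + 16.7 + 2.9) / 6 = 0.2000%
Mean R_m = (-7.8 − 2.2 − 6.5 + 1.5 + 7.6 − 1.3) / 6 = -1.4500%
Σ(R_i − R̄_i)(R_m − R̄_m) = 309.4600  ⇒  Cov = 309.4600 / 6 = 51.5767
Σ(R_m − R̄_m)² = 157.0150  ⇒  Var(R_m) = 157.0150 / 6 = 26.1692
β = Cov / Var(R_m) = 51.5767 / 26.1692 = 1.9709
E(R) = R_f + β × MRP = 2.94% + 1.9709 × 4.41% = 11.63%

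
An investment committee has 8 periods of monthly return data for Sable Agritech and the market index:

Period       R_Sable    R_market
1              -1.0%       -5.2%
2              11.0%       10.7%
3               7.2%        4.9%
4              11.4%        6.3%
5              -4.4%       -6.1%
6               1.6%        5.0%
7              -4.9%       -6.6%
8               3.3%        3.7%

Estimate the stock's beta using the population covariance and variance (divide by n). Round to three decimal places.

0.890

Mean R_i = (-1.0 + 11.0 + 7.2 + 11.4 − 4.4 + 1.6 − 4.9 + 3.3) / 8 = 3.0250%
Mean R_m = (-5.2 + 10.7 + 4.9 + 6.3 − 6.1 + 5.0 − 6.6 + 3.7) / 8 = 1.5875%
Σ(R_i − R̄_i)(R_m − R̄_m) = 270.9725  ⇒  Cov = 270.9725 / 8 = 33.8716
Σ(R_m − R̄_m)² = 304.5288  ⇒  Var(R_m) = 304.5288 / 8 = 38.0661
β = Cov / Var(R_m) = 33.8716 / 38.0661 = 0.8898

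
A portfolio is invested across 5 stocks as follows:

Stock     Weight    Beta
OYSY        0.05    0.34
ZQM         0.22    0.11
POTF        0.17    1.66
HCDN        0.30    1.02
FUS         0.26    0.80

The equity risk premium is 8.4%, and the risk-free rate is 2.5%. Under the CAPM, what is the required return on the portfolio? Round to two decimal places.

β_P = Σ w_i β_i = 0.05×0.34 + 0.22×0.11 + 0.17×1.66 + 0.30×1.02 + 0.26×0.80 = 0.8374
E(R_P) = R_f + β_P × MRP = 2.5% + 0.8374 × 8.4% = 9.53%

9.53%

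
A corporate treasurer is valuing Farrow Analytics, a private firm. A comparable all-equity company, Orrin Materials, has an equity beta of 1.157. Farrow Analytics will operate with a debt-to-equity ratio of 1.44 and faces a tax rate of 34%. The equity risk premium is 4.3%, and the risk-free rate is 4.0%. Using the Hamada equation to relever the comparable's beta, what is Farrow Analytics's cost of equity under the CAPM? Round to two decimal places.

β_L = β_U × [1 + (1 − t)(D/E)] = 1.157 × [1 + (1 − 0.34) × 1.44]
    = 1.157 × [1 + 0.66 × 1.44] = 1.157 × 1.9504 = 2.2566
E(R) = R_f + β_L × MRP = 4.0% + 2.2566 × 4.3% = 13.70%

13.70%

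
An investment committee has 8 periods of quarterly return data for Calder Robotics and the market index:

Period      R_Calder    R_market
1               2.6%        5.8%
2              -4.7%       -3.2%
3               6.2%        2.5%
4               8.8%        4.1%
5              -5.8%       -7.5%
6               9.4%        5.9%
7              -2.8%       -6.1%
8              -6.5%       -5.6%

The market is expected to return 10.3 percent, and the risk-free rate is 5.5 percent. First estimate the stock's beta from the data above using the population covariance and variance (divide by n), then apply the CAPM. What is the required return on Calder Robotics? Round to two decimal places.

10.59%

Mean R_i = (2.6 − 4.7 + 6.2 + 8.8 − 5.8 + 9.4 − 2.8 − 6.5) / 8 = 0.9000%
Mean R_m = (5.8 − 3.2 + 2.5 + 4.1 − 7.5 + 5.9 − 6.1 − 5.6) / 8 = -0.5125%
Σ(R_i − R̄_i)(R_m − R̄_m) = 237.8300  ⇒  Cov = 237.8300 / 8 = 29.7288
Σ(R_m − R̄_m)² = 224.4688  ⇒  Var(R_m) = 224.4688 / 8 = 28.0586
β = Cov / Var(R_m) = 29.7288 / 28.0586 = 1.0595
MRP = 10.3% − 5.5% = 4.80%
E(R) = R_f + β × MRP = 5.5% + 1.0595 × 4.8% = 10.59%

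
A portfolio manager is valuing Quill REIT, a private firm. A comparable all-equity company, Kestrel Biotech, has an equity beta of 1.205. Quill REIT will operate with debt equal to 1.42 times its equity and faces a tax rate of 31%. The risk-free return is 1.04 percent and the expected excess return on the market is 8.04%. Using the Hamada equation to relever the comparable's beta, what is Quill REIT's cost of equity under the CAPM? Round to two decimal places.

20.22%

β_L = β_U × [1 + (1 − t)(D/E)] = 1.205 × [1 + (1 − 0.31) × 1.42]
    = 1.205 × [1 + 0.69 × 1.42] = 1.205 × 1.9798 = 2.3857
E(R) = R_f + β_L × MRP = 1.04% + 2.3857 × 8.04% = 20.22%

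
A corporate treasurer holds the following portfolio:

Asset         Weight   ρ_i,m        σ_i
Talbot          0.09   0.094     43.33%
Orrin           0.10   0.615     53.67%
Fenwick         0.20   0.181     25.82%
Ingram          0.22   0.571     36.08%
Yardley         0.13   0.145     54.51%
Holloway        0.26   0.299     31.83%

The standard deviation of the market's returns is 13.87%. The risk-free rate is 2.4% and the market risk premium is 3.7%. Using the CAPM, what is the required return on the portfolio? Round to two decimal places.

β_Talbot = 0.094 × 43.33% / 13.87% = 0.2937
β_Orrin = 0.615 × 53.67% / 13.87% = 2.3797
β_Fenwick = 0.181 × 25.82% / 13.87% = 0.3369
β_Ingram = 0.571 × 36.08% / 13.87% = 1.4853
β_Yardley = 0.145 × 54.51% / 13.87% = 0.5699
β_Holloway = 0.299 × 31.83% / 13.87% = 0.6862
β_P = Σ w_i β_i = 0.09×0.2937 + 0.10×2.3797 + 0.20×0.3369 + 0.22×1.4853 + 0.13×0.5699 + 0.26×0.6862 = 0.9110
E(R_P) = R_f + β_P × MRP = 2.4% + 0.9110 × 3.7% = 5.77%

5.77%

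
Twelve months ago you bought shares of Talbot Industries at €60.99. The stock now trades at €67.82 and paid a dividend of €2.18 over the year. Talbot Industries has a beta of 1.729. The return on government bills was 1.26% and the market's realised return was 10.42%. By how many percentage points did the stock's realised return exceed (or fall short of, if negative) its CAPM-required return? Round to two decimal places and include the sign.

-2.32%

Realised HPR = (P1 + D1 − P0) / P0 = (67.82 + 2.18 − 60.99) / 60.99 = 9.01 / 60.99 = 14.7729%
MRP = 10.42% − 1.26% = 9.16%
CAPM required = R_f + β·MRP = 1.26% + 1.729 × 9.16% = 17.09764%
α = realised − required = 14.7729% − 17.09764% = -2.32%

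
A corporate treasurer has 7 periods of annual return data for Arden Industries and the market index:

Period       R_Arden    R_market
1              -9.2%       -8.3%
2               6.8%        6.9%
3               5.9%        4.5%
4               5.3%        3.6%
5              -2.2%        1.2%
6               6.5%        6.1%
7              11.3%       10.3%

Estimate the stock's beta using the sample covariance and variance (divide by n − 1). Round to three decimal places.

1.131

Mean R_i = (-9.2 + 6.8 + 5.9 + 5.3 − 2.2 + 6.5 + 11.3) / 7 = 3.4857%
Mean R_m = (-8.3 + 6.9 + 4.5 + 3.6 + 1.2 + 6.1 + 10.3) / 7 = 3.4714%
Σ(R_i − R̄_i)(R_m − R̄_m) = 237.6071  ⇒  Cov = 237.6071 / 6 = 39.6012
Σ(R_m − R̄_m)² = 210.0943  ⇒  Var(R_m) = 210.0943 / 6 = 35.0157
β = Cov / Var(R_m) = 39.6012 / 35.0157 = 1.1310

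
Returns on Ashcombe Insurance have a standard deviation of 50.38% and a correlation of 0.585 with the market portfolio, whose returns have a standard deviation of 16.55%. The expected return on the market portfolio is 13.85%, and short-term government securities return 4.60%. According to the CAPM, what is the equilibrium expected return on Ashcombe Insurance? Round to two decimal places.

β = ρ × σ_i / σ_m = 0.585 × 50.38% / 16.55% = 1.7808
MRP = 13.85% − 4.60% = 9.25%
E(R) = 4.60% + 1.7808 × 9.25% = 21.07%

21.07%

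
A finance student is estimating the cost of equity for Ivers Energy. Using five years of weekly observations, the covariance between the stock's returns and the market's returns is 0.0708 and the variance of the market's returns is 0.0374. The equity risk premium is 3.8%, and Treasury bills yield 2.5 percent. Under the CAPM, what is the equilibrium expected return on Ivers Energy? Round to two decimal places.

9.69%

β = Cov(R_i, R_m) / Var(R_m) = 0.0708 / 0.0374 = 1.8930
E(R) = R_f + β × MRP = 2.5% + 1.8930 × 3.8% = 9.69%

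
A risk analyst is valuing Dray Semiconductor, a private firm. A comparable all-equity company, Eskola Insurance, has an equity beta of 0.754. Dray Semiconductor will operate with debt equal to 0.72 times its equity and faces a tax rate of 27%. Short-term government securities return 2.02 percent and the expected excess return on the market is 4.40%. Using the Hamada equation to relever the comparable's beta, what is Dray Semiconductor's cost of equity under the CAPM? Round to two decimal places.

β_L = β_U × [1 + (1 − t)(D/E)] = 0.754 × [1 + (1 − 0.27) × 0.72]
    = 0.754 × [1 + 0.73 × 0.72] = 0.754 × 1.5256 = 1.1503
E(R) = R_f + β_L × MRP = 2.02% + 1.1503 × 4.40% = 7.08%

7.08%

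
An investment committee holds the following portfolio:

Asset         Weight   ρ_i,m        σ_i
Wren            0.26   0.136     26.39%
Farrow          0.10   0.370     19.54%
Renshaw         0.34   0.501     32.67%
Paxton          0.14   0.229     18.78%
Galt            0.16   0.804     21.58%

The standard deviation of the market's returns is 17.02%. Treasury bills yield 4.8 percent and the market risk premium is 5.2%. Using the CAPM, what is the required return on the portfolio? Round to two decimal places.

β_Wren = 0.136 × 26.39% / 17.02% = 0.2109
β_Farrow = 0.370 × 19.54% / 17.02% = 0.4248
β_Renshaw = 0.501 × 32.67% / 17.02% = 0.9617
β_Paxton = 0.229 × 18.78% / 17.02% = 0.2527
β_Galt = 0.804 × 21.58% / 17.02% = 1.0194
β_P = Σ w_i β_i = 0.26×0.2109 + 0.10×0.4248 + 0.34×0.9617 + 0.14×0.2527 + 0.16×1.0194 = 0.6228
E(R_P) = R_f + β_P × MRP = 4.8% + 0.6228 × 5.2% = 8.04%

8.04%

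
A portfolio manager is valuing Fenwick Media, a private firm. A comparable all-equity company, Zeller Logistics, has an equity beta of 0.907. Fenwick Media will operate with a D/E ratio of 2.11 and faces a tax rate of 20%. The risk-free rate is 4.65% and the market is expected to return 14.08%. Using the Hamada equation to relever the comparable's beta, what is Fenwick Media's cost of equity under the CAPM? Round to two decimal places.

27.64%

β_L = β_U × [1 + (1 − t)(D/E)] = 0.907 × [1 + (1 − 0.20) × 2.11]
    = 0.907 × [1 + 0.80 × 2.11] = 0.907 × 2.6880 = 2.4380
MRP = 14.08% − 4.65% = 9.43%
E(R) = R_f + β_L × MRP = 4.65% + 2.4380 × 9.43% = 27.64%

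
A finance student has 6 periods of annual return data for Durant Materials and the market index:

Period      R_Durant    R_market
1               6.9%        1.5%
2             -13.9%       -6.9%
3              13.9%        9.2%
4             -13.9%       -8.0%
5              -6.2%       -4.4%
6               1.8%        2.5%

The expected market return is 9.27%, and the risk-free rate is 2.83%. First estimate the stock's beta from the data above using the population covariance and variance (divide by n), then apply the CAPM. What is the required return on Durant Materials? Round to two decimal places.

13.63%

Mean R_i = (6.9 − 13.9 + 13.9 − 13.9 − 6.2 + 1.8) / 6 = -1.9000%
Mean R_m = (1.5 − 6.9 + 9.2 − 8.0 − 4.4 + 2.5) / 6 = -1.0167%
Σ(R_i − R̄_i)(R_m − R̄_m) = 365.5300  ⇒  Cov = 365.5300 / 6 = 60.9217
Σ(R_m − R̄_m)² = 217.9083  ⇒  Var(R_m) = 217.9083 / 6 = 36.3181
β = Cov / Var(R_m) = 60.9217 / 36.3181 = 1.6774
MRP = 9.27% − 2.83% = 6.44%
E(R) = R_f + β × MRP = 2.83% + 1.6774 × 6.44% = 13.63%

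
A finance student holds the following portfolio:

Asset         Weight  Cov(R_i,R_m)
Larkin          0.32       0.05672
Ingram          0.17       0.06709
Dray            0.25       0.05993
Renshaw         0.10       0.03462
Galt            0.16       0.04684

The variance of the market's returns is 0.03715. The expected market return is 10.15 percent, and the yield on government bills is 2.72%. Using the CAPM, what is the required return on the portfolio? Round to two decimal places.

β_Larkin = 0.05672 / 0.03715 = 1.5268
β_Ingram = 0.06709 / 0.03715 = 1.8059
β_Dray = 0.05993 / 0.03715 = 1.6132
β_Renshaw = 0.03462 / 0.03715 = 0.9319
β_Galt = 0.04684 / 0.03715 = 1.2608
β_P = Σ w_i β_i = 0.32×1.5268 + 0.17×1.8059 + 0.25×1.6132 + 0.10×0.9319 + 0.16×1.2608 = 1.4938
MRP = 10.15% − 2.72% = 7.43%
E(R_P) = R_f + β_P × MRP = 2.72% + 1.4938 × 7.43% = 13.82%

13.82%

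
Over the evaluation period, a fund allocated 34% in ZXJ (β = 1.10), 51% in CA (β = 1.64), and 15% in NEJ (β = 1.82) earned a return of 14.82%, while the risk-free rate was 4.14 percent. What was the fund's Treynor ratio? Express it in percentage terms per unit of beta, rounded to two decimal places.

7.20%

β_P = 0.34×1.10 + 0.51×1.64 + 0.15×1.82 = 1.4834
Treynor = (R_P − R_f) / β_P = (14.82% − 4.14%) / 1.4834 = 10.68% / 1.4834 = 7.20%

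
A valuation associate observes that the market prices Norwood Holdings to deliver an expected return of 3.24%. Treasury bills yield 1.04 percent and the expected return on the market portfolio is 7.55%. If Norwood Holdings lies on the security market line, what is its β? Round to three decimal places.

0.338

MRP = 7.55% − 1.04% = 6.51%
β = (E(R) − R_f) / MRP = (3.24% − 1.04%) / 6.51% = 2.20% / 6.51% = 0.338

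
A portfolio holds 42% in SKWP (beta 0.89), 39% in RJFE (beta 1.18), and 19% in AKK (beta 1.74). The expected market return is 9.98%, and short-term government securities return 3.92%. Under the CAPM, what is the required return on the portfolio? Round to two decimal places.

10.98%

β_P = Σ w_i β_i = 0.42×0.89 + 0.39×1.18 + 0.19×1.74 = 1.1646
MRP = 9.98% − 3.92% = 6.06%
E(R_P) = R_f + β_P × MRP = 3.92% + 1.1646 × 6.06% = 10.98%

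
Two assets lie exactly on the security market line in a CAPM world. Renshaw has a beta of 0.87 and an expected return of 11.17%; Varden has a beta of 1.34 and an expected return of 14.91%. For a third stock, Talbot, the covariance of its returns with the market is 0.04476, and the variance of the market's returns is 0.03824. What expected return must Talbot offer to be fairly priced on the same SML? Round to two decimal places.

13.56%

MRP = (14.91% − 11.17%) / (1.34 − 0.87) = 7.9574%
R_f = 11.17% − 0.87 × 7.9574% = 4.2471%
β_Talbot = Cov / Var(R_m) = 0.04476 / 0.03824 = 1.1705
E(R_Talbot) = R_f + β × MRP = 4.2471% + 1.1705 × 7.9574% = 13.56%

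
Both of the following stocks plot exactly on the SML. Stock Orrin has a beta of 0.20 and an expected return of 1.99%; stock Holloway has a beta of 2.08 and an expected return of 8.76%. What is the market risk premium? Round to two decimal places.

Both satisfy E(R) = R_f + β·MRP, so the slope of the SML is
MRP = (8.76% − 1.99%) / (2.08 − 0.20) = 6.77% / 1.88 = 3.6011%

3.60%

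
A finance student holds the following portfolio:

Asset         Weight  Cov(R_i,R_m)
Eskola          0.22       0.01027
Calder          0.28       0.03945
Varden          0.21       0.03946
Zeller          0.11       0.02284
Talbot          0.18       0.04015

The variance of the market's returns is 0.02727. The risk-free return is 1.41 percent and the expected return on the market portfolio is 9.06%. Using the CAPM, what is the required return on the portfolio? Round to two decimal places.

10.20%

β_Eskola = 0.01027 / 0.02727 = 0.3766
β_Calder = 0.03945 / 0.02727 = 1.4466
β_Varden = 0.03946 / 0.02727 = 1.4470
β_Zeller = 0.02284 / 0.02727 = 0.8376
β_Talbot = 0.04015 / 0.02727 = 1.4723
β_P = Σ w_i β_i = 0.22×0.3766 + 0.28×1.4466 + 0.21×1.4470 + 0.11×0.8376 + 0.18×1.4723 = 1.1489
MRP = 9.06% − 1.41% = 7.65%
E(R_P) = R_f + β_P × MRP = 1.41% + 1.1489 × 7.65% = 10.20%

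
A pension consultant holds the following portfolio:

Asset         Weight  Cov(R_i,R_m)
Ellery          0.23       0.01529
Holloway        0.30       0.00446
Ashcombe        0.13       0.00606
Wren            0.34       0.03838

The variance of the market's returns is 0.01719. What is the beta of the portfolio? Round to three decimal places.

1.087

β_Ellery = 0.01529 / 0.01719 = 0.8895
β_Holloway = 0.00446 / 0.01719 = 0.2595
β_Ashcombe = 0.00606 / 0.01719 = 0.3525
β_Wren = 0.03838 / 0.01719 = 2.2327
β_P = Σ w_i β_i = 0.23×0.8895 + 0.30×0.2595 + 0.13×0.3525 + 0.34×2.2327 = 1.0874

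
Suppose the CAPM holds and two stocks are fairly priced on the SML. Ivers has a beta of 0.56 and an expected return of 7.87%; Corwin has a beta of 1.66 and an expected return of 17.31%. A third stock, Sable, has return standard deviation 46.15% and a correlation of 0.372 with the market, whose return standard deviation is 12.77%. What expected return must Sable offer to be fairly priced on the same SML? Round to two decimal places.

14.60%

MRP = (17.31% − 7.87%) / (1.66 − 0.56) = 8.5818%
R_f = 7.87% − 0.56 × 8.5818% = 3.0642%
β_Sable = ρ·σ_i/σ_m = 0.372 × 46.15 / 12.77 = 1.3444
E(R_Sable) = R_f + β × MRP = 3.0642% + 1.3444 × 8.5818% = 14.60%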